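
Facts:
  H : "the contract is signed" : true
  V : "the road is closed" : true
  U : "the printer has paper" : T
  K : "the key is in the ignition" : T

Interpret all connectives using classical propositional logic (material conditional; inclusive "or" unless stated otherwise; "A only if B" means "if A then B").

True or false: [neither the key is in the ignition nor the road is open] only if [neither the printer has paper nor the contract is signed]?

true

This is (K nor ~V) -> (U nor H).

~V = ~T = F
K nor ~V = T nor F = F
U nor H = T nor T = F
(K nor ~V) -> (U nor H) = F -> F = T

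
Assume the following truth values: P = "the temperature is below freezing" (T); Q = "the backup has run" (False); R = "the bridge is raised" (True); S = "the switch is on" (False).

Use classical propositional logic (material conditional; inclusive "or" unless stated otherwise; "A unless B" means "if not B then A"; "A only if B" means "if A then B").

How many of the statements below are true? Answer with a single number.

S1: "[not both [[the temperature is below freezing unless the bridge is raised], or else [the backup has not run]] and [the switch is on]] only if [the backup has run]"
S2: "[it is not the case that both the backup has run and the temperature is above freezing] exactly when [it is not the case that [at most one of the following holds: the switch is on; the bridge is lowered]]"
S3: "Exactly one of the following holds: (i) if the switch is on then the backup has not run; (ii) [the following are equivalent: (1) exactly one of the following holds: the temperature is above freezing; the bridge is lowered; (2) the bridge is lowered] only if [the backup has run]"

S1: This is (((P or R) or not Q) nand S) -> Q.

P or R = True or True = True
not Q = not False = True
(P or R) or not Q = True or True = True
((P or R) or not Q) nand S = True nand False = True
(((P or R) or not Q) nand S) -> Q = True -> False = False
Hence S1 is false.

S2: In symbols: (Q nand not P) iff not (S nand not R)

not P = not True = False
Q nand not P = False nand False = True
not R = not True = False
S nand not R = False nand False = True
not (S nand not R) = not True = False
(Q nand not P) iff not (S nand not R) = True iff False = False
Hence S2 is false.

S3: Parsed as (S -> not Q) xor (((not P xor not R) iff not R) -> Q)

not Q = not False = True
S -> not Q = False -> True = True
not P = not True = False
not R = not True = False
not P xor not R = False xor False = False
not R = not True = False
(not P xor not R) iff not R = False iff False = True
((not P xor not R) iff not R) -> Q = True -> False = False
(S -> not Q) xor (((not P xor not R) iff not R) -> Q) = True xor False = True
So S3 is true.

Count: 1.

1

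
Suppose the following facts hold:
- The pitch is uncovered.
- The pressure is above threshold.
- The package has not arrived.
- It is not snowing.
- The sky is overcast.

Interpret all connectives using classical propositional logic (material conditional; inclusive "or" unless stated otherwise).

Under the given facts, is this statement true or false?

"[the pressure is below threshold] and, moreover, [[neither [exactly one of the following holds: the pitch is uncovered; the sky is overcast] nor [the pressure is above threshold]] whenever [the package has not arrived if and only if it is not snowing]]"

Let Q = "the pressure is above threshold" (T), R = "the package has arrived" (F), S = "it is snowing" (F), P = "the pitch is covered" (F), U = "the sky is overcast" (T).
This is ~Q & ((~R <-> ~S) -> ((~P xor U) nor Q)).

~Q = ~T = F
~R = ~F = T
~S = ~F = T
~R <-> ~S = T <-> T = T
~P = ~F = T
~P xor U = T xor T = F
(~P xor U) nor Q = F nor T = F
(~R <-> ~S) -> ((~P xor U) nor Q) = T -> F = F
~Q & ((~R <-> ~S) -> ((~P xor U) nor Q)) = F & F = F

False.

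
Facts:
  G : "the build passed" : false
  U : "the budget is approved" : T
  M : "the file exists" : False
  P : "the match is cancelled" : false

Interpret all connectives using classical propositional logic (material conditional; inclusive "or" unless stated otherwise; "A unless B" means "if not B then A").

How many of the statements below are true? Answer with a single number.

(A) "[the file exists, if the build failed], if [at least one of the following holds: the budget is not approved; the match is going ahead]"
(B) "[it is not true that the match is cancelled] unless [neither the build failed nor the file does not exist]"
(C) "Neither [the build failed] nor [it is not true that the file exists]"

(A): In symbols: (not U or not P) -> (not G -> M)

not U = not True = False
not P = not False = True
not U or not P = False or True = True
not G = not False = True
not G -> M = True -> False = False
(not U or not P) -> (not G -> M) = True -> False = False
Hence (A) is false.

(B): This is not P or (not G nor not M).

not P = not False = True
not G = not False = True
not M = not False = True
not G nor not M = True nor True = False
not P or (not G nor not M) = True or False = True
So (B) is true.

(C): Parsed as not G nor not M

not G = not False = True
not M = not False = True
not G nor not M = True nor True = False
So (C) is false.

True statements: 1 ((B)).

1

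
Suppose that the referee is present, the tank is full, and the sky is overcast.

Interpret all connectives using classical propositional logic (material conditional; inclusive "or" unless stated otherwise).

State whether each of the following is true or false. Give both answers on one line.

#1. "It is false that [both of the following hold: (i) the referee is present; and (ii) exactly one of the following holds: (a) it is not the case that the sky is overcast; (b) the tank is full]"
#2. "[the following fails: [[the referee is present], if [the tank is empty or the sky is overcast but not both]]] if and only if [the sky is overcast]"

Let P = "the referee is present" (True), R = "the sky is overcast" (True), Q = "the tank is full" (True).

#1: Formalization: not (P and (not R xor Q))

not R = not True = False
not R xor Q = False xor True = True
P and (not R xor Q) = True and True = True
not (P and (not R xor Q)) = not True = False
Thus #1 is false.

#2: In symbols: not ((not Q xor R) -> P) iff R

not Q = not True = False
not Q xor R = False xor True = True
(not Q xor R) -> P = True -> True = True
not ((not Q xor R) -> P) = not True = False
not ((not Q xor R) -> P) iff R = False iff True = False
Thus #2 is false.

#1 false, #2 false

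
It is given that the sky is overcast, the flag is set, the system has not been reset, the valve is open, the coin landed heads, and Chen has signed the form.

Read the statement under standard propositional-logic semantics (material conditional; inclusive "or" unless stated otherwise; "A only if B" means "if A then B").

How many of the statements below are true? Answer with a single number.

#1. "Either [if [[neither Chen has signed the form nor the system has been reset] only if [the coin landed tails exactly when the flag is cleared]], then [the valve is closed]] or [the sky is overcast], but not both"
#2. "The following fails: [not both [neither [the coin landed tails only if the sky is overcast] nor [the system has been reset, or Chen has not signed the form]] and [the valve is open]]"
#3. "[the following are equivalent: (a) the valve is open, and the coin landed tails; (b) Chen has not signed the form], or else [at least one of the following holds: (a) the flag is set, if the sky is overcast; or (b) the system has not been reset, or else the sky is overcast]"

2

Let D = "Chen has signed the form" (T), M = "the system has been reset" (F), S = "the coin landed heads" (T), R = "the flag is set" (T), V = "the valve is open" (T), P = "the sky is overcast" (T).

#1: Formalization: (((D ↓ M) → (¬S ↔ ¬R)) → ¬V) ⊕ P

D ↓ M = T ↓ F = F
¬S = ¬T = F
¬R = ¬T = F
¬S ↔ ¬R = F ↔ F = T
(D ↓ M) → (¬S ↔ ¬R) = F → T = T
¬V = ¬T = F
((D ↓ M) → (¬S ↔ ¬R)) → ¬V = T → F = F
(((D ↓ M) → (¬S ↔ ¬R)) → ¬V) ⊕ P = F ⊕ T = T
So #1 is true.

#2: Formalization: ¬(((¬S → P) ↓ (M ∨ ¬D)) ↑ V)

¬S = ¬T = F
¬S → P = F → T = T
¬D = ¬T = F
M ∨ ¬D = F ∨ F = F
(¬S → P) ↓ (M ∨ ¬D) = T ↓ F = F
((¬S → P) ↓ (M ∨ ¬D)) ↑ V = F ↑ T = T
¬(((¬S → P) ↓ (M ∨ ¬D)) ↑ V) = ¬T = F
Thus #2 is false.

#3: In symbols: ((V ∧ ¬S) ↔ ¬D) ∨ ((P → R) ∨ (¬M ∨ P))

¬S = ¬T = F
V ∧ ¬S = T ∧ F = F
¬D = ¬T = F
(V ∧ ¬S) ↔ ¬D = F ↔ F = T
P → R = T → T = T
¬M = ¬F = T
¬M ∨ P = T ∨ T = T
(P → R) ∨ (¬M ∨ P) = T ∨ T = T
((V ∧ ¬S) ↔ ¬D) ∨ ((P → R) ∨ (¬M ∨ P)) = T ∨ T = T
So #3 is true.

Count: 2.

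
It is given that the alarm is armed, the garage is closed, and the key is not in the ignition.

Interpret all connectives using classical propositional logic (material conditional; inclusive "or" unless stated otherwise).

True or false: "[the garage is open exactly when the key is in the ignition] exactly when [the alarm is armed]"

True

Let Q = "the garage is closed" (True), R = "the key is in the ignition" (False), P = "the alarm is armed" (True).
Formalization: (not Q iff R) iff P

not Q = not True = False
not Q iff R = False iff False = True
(not Q iff R) iff P = True iff True = True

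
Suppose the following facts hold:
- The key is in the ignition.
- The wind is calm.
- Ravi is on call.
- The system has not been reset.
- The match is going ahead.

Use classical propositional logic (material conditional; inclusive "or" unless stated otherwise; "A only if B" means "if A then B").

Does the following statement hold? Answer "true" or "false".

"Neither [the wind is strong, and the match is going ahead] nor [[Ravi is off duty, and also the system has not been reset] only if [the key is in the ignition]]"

false

Let N = "the wind is strong" (F), M = "the match is cancelled" (F), K = "Ravi is on call" (T), U = "the system has been reset" (F), W = "the key is in the ignition" (T).
This is (N ∧ ¬M) ↓ ((¬K ∧ ¬U) → W).

¬M = ¬F = T
N ∧ ¬M = F ∧ T = F
¬K = ¬T = F
¬U = ¬F = T
¬K ∧ ¬U = F ∧ T = F
(¬K ∧ ¬U) → W = F → T = T
(N ∧ ¬M) ↓ ((¬K ∧ ¬U) → W) = F ↓ T = F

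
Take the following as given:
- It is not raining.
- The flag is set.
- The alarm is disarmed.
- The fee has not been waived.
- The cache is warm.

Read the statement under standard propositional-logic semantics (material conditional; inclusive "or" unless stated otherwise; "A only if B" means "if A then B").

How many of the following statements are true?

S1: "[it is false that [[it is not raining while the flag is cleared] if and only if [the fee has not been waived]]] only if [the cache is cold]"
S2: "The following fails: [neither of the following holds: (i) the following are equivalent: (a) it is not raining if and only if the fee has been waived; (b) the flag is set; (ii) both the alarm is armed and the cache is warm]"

0

Let P = "it is raining" (False), Q = "the flag is set" (True), S = "the fee has been waived" (False), U = "the cache is warm" (True), R = "the alarm is armed" (False).

S1: This is not ((not P and not Q) iff not S) -> not U.

not P = not False = True
not Q = not True = False
not P and not Q = True and False = False
not S = not False = True
(not P and not Q) iff not S = False iff True = False
not ((not P and not Q) iff not S) = not False = True
not U = not True = False
not ((not P and not Q) iff not S) -> not U = True -> False = False
Hence S1 is false.

S2: In symbols: not (((not P iff S) iff Q) nor (R and U))

not P = not False = True
not P iff S = True iff False = False
(not P iff S) iff Q = False iff True = False
R and U = False and True = False
((not P iff S) iff Q) nor (R and U) = False nor False = True
not (((not P iff S) iff Q) nor (R and U)) = not True = False
Thus S2 is false.

0 of the 2 statements are true (none).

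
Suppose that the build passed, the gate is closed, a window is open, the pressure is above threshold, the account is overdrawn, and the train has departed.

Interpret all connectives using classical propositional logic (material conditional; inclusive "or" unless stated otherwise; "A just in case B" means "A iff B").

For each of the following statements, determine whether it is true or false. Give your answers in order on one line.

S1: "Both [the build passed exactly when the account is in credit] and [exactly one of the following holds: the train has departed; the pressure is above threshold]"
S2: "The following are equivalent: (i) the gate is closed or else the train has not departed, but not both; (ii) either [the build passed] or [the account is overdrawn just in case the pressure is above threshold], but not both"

S1 false; S2 false

Let H = "the build passed" (True), V = "the account is overdrawn" (True), R = "the train has departed" (True), D = "the pressure is above threshold" (True), L = "the gate is open" (False).

S1: Parsed as (H iff not V) and (R xor D)

not V = not True = False
H iff not V = True iff False = False
R xor D = True xor True = False
(H iff not V) and (R xor D) = False and False = False
Thus S1 is false.

S2: This is (not L xor not R) iff (H xor (V iff D)).

not L = not False = True
not R = not True = False
not L xor not R = True xor False = True
V iff D = True iff True = True
H xor (V iff D) = True xor True = False
(not L xor not R) iff (H xor (V iff D)) = True iff False = False
Hence S2 is false.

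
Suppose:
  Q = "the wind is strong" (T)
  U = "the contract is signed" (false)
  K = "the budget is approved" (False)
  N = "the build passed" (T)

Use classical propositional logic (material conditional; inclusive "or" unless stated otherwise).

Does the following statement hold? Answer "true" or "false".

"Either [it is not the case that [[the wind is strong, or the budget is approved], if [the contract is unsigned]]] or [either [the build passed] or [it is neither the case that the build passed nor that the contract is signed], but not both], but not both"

In symbols: ¬(¬U → (Q ∨ K)) ⊕ (N ⊕ (N ↓ U))

¬U = ¬F = T
Q ∨ K = T ∨ F = T
¬U → (Q ∨ K) = T → T = T
¬(¬U → (Q ∨ K)) = ¬T = F
N ↓ U = T ↓ F = F
N ⊕ (N ↓ U) = T ⊕ F = T
¬(¬U → (Q ∨ K)) ⊕ (N ⊕ (N ↓ U)) = F ⊕ T = T

true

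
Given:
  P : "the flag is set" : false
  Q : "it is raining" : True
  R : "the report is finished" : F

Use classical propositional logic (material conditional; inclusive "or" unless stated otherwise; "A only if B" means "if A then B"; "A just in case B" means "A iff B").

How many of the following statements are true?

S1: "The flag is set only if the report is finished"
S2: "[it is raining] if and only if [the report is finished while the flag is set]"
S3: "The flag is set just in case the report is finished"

2

S1: Formalization: P → R

P → R = F → F = T
So S1 is true.

S2: Parsed as Q ↔ (R ∧ P)

R ∧ P = F ∧ F = F
Q ↔ (R ∧ P) = T ↔ F = F
Hence S2 is false.

S3: Parsed as P ↔ R

P ↔ R = F ↔ F = T
Thus S3 is true.

Count: 2.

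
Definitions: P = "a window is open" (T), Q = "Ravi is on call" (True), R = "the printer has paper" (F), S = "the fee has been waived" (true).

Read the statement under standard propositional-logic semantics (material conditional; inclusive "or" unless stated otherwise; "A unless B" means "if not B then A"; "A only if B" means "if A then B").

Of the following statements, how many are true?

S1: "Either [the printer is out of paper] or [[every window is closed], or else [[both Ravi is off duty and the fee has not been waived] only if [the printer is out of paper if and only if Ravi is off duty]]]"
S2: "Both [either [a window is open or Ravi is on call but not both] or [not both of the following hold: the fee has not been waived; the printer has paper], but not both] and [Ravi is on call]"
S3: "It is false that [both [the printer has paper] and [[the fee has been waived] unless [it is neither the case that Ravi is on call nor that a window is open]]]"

S1: In symbols: not R or (not P or ((not Q and not S) -> (not R iff not Q)))

not R = not False = True
not P = not True = False
not Q = not True = False
not S = not True = False
not Q and not S = False and False = False
not R = not False = True
not Q = not True = False
not R iff not Q = True iff False = False
(not Q and not S) -> (not R iff not Q) = False -> False = True
not P or ((not Q and not S) -> (not R iff not Q)) = False or True = True
not R or (not P or ((not Q and not S) -> (not R iff not Q))) = True or True = True
Thus S1 is true.

S2: Formalization: ((P xor Q) xor (not S nand R)) and Q

P xor Q = True xor True = False
not S = not True = False
not S nand R = False nand False = True
(P xor Q) xor (not S nand R) = False xor True = True
((P xor Q) xor (not S nand R)) and Q = True and True = True
Hence S2 is true.

S3: Parsed as not (R and (S or (Q nor P)))

Q nor P = True nor True = False
S or (Q nor P) = True or False = True
R and (S or (Q nor P)) = False and True = False
not (R and (S or (Q nor P))) = not False = True
So S3 is true.

3 of the 3 statements are true.

3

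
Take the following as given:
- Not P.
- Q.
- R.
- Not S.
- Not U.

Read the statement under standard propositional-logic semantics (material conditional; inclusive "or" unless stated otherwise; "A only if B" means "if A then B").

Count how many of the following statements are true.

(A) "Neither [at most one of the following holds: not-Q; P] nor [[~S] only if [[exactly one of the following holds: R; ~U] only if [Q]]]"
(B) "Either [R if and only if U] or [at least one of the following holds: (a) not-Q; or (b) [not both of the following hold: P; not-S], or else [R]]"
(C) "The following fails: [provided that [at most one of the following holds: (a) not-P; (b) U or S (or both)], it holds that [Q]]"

(A): Parsed as (¬Q ↑ P) ↓ (¬S → ((R ⊕ ¬U) → Q))

¬Q = ¬T = F
¬Q ↑ P = F ↑ F = T
¬S = ¬F = T
¬U = ¬F = T
R ⊕ ¬U = T ⊕ T = F
(R ⊕ ¬U) → Q = F → T = T
¬S → ((R ⊕ ¬U) → Q) = T → T = T
(¬Q ↑ P) ↓ (¬S → ((R ⊕ ¬U) → Q)) = T ↓ T = F
Hence (A) is false.

(B): Formalization: (R ↔ U) ∨ (¬Q ∨ ((P ↑ ¬S) ∨ R))

R ↔ U = T ↔ F = F
¬Q = ¬T = F
¬S = ¬F = T
P ↑ ¬S = F ↑ T = T
(P ↑ ¬S) ∨ R = T ∨ T = T
¬Q ∨ ((P ↑ ¬S) ∨ R) = F ∨ T = T
(R ↔ U) ∨ (¬Q ∨ ((P ↑ ¬S) ∨ R)) = F ∨ T = T
Thus (B) is true.

(C): Parsed as ¬((¬P ↑ (U ∨ S)) → Q)

¬P = ¬F = T
U ∨ S = F ∨ F = F
¬P ↑ (U ∨ S) = T ↑ F = T
(¬P ↑ (U ∨ S)) → Q = T → T = T
¬((¬P ↑ (U ∨ S)) → Q) = ¬T = F
Hence (C) is false.

Count: 1.

1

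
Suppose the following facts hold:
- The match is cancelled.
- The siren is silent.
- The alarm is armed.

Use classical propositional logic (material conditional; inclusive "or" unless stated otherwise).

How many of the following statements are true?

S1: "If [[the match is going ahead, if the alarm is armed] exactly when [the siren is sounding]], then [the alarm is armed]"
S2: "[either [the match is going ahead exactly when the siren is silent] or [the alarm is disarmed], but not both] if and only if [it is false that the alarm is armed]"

2

Let S = "the alarm is armed" (True), U = "the match is cancelled" (True), V = "the siren is sounding" (False).

S1: In symbols: ((S -> not U) iff V) -> S

not U = not True = False
S -> not U = True -> False = False
(S -> not U) iff V = False iff False = True
((S -> not U) iff V) -> S = True -> True = True
So S1 is true.

S2: Formalization: ((not U iff not V) xor not S) iff not S

not U = not True = False
not V = not False = True
not U iff not V = False iff True = False
not S = not True = False
(not U iff not V) xor not S = False xor False = False
not S = not True = False
((not U iff not V) xor not S) iff not S = False iff False = True
Hence S2 is true.

Count: 2.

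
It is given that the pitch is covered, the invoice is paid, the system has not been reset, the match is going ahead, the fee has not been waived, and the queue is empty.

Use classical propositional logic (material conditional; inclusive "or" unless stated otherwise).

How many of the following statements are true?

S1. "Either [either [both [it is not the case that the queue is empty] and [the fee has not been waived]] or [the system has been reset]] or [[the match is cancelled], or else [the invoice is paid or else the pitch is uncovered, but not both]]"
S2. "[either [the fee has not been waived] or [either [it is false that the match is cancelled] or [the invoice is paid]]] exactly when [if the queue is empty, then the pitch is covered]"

2

Let V = "the queue is empty" (T), H = "the fee has been waived" (F), U = "the system has been reset" (F), N = "the match is cancelled" (F), L = "the invoice is paid" (T), R = "the pitch is covered" (T).

S1: Parsed as ((¬V ∧ ¬H) ∨ U) ∨ (N ∨ (L ⊕ ¬R))

¬V = ¬T = F
¬H = ¬F = T
¬V ∧ ¬H = F ∧ T = F
(¬V ∧ ¬H) ∨ U = F ∨ F = F
¬R = ¬T = F
L ⊕ ¬R = T ⊕ F = T
N ∨ (L ⊕ ¬R) = F ∨ T = T
((¬V ∧ ¬H) ∨ U) ∨ (N ∨ (L ⊕ ¬R)) = F ∨ T = T
Hence S1 is true.

S2: In symbols: (¬H ∨ (¬N ∨ L)) ↔ (V → R)

¬H = ¬F = T
¬N = ¬F = T
¬N ∨ L = T ∨ T = T
¬H ∨ (¬N ∨ L) = T ∨ T = T
V → R = T → T = T
(¬H ∨ (¬N ∨ L)) ↔ (V → R) = T ↔ T = T
Hence S2 is true.

True statements: 2.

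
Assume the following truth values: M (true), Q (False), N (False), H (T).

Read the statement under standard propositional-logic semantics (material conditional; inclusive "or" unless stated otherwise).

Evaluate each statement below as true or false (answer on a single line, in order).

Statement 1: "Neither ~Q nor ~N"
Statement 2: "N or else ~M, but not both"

Statement 1: Formalization: ¬Q ↓ ¬N

¬Q = ¬F = T
¬N = ¬F = T
¬Q ↓ ¬N = T ↓ T = F
Thus Statement 1 is false.

Statement 2: This is N ⊕ ¬M.

¬M = ¬T = F
N ⊕ ¬M = F ⊕ F = F
So Statement 2 is false.

Statement 1 False, Statement 2 False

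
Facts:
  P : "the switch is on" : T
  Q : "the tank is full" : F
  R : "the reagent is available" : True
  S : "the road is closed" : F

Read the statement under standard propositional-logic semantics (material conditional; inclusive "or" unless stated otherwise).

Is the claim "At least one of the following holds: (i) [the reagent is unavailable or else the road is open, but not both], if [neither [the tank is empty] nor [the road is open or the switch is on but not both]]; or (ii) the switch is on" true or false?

The statement is true.

Values: Q=F, S=F, P=T, R=T.
Parsed as ((¬Q ↓ (¬S ⊕ P)) → (¬R ⊕ ¬S)) ∨ P

¬Q = ¬F = T
¬S = ¬F = T
¬S ⊕ P = T ⊕ T = F
¬Q ↓ (¬S ⊕ P) = T ↓ F = F
¬R = ¬T = F
¬S = ¬F = T
¬R ⊕ ¬S = F ⊕ T = T
(¬Q ↓ (¬S ⊕ P)) → (¬R ⊕ ¬S) = F → T = T
((¬Q ↓ (¬S ⊕ P)) → (¬R ⊕ ¬S)) ∨ P = T ∨ T = T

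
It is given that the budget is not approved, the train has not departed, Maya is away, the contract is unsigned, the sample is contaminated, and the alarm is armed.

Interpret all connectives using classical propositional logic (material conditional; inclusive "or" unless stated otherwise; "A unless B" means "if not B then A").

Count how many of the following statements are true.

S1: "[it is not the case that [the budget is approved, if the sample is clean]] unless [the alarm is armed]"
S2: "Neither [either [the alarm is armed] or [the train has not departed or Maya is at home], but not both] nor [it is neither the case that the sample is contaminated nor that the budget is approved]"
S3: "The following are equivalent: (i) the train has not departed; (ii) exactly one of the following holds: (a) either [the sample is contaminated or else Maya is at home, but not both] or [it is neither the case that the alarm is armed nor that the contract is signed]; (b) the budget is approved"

Let V = "the sample is contaminated" (T), M = "the budget is approved" (F), H = "the alarm is armed" (T), S = "the train has departed" (F), L = "Maya is at home" (F), G = "the contract is signed" (F).

S1: Formalization: ¬(¬V → M) ∨ H

¬V = ¬T = F
¬V → M = F → F = T
¬(¬V → M) = ¬T = F
¬(¬V → M) ∨ H = F ∨ T = T
So S1 is true.

S2: Parsed as (H ⊕ (¬S ∨ L)) ↓ (V ↓ M)

¬S = ¬F = T
¬S ∨ L = T ∨ F = T
H ⊕ (¬S ∨ L) = T ⊕ T = F
V ↓ M = T ↓ F = F
(H ⊕ (¬S ∨ L)) ↓ (V ↓ M) = F ↓ F = T
Hence S2 is true.

S3: Parsed as ¬S ↔ (((V ⊕ L) ∨ (H ↓ G)) ⊕ M)

¬S = ¬F = T
V ⊕ L = T ⊕ F = T
H ↓ G = T ↓ F = F
(V ⊕ L) ∨ (H ↓ G) = T ∨ F = T
((V ⊕ L) ∨ (H ↓ G)) ⊕ M = T ⊕ F = T
¬S ↔ (((V ⊕ L) ∨ (H ↓ G)) ⊕ M) = T ↔ T = T
Hence S3 is true.

Count: 3.

3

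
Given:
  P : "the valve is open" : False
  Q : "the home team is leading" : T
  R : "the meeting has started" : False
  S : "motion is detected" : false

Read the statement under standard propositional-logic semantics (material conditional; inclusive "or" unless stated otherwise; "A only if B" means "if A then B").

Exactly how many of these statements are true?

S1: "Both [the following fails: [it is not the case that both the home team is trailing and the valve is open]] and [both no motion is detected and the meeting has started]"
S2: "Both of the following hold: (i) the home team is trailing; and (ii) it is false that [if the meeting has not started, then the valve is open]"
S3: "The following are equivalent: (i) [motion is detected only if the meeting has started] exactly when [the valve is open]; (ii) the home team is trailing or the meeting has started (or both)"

S1: Formalization: ~(~Q nand P) & (~S & R)

~Q = ~T = F
~Q nand P = F nand F = T
~(~Q nand P) = ~T = F
~S = ~F = T
~S & R = T & F = F
~(~Q nand P) & (~S & R) = F & F = F
Thus S1 is false.

S2: This is ~Q & ~(~R -> P).

~Q = ~T = F
~R = ~F = T
~R -> P = T -> F = F
~(~R -> P) = ~F = T
~Q & ~(~R -> P) = F & T = F
Thus S2 is false.

S3: Formalization: ((S -> R) <-> P) <-> (~Q | R)

S -> R = F -> F = T
(S -> R) <-> P = T <-> F = F
~Q = ~T = F
~Q | R = F | F = F
((S -> R) <-> P) <-> (~Q | R) = F <-> F = T
Hence S3 is true.

1 of the 3 statements is true.

1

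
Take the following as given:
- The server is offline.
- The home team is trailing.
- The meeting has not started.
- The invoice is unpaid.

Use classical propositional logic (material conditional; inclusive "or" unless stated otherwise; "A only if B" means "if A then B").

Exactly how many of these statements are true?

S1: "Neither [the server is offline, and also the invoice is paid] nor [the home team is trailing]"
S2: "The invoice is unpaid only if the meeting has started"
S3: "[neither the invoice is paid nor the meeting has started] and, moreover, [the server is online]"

0

Let P = "the server is online" (F), S = "the invoice is paid" (F), Q = "the home team is leading" (F), R = "the meeting has started" (F).

S1: This is (~P & S) nor ~Q.

~P = ~F = T
~P & S = T & F = F
~Q = ~F = T
(~P & S) nor ~Q = F nor T = F
Thus S1 is false.

S2: This is ~S -> R.

~S = ~F = T
~S -> R = T -> F = F
Hence S2 is false.

S3: This is (S nor R) & P.

S nor R = F nor F = T
(S nor R) & P = T & F = F
Thus S3 is false.

True statements: 0 (none).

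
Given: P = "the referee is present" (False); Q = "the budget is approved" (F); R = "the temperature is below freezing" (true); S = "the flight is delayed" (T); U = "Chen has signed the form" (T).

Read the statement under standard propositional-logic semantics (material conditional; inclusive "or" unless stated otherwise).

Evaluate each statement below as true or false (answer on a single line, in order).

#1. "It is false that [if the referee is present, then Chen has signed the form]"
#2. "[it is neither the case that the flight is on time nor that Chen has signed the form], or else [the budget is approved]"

#1 false; #2 false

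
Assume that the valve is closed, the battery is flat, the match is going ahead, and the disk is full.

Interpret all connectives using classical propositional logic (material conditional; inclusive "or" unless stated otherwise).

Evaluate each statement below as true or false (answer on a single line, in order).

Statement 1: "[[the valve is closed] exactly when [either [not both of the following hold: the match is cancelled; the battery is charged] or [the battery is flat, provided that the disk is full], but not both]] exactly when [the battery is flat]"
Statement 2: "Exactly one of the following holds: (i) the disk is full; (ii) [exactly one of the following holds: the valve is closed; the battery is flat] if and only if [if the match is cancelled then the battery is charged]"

Let W = "the valve is open" (F), D = "the match is cancelled" (F), S = "the battery is charged" (F), P = "the disk is full" (T).

Statement 1: Parsed as (¬W ↔ ((D ↑ S) ⊕ (P → ¬S))) ↔ ¬S

¬W = ¬F = T
D ↑ S = F ↑ F = T
¬S = ¬F = T
P → ¬S = T → T = T
(D ↑ S) ⊕ (P → ¬S) = T ⊕ T = F
¬W ↔ ((D ↑ S) ⊕ (P → ¬S)) = T ↔ F = F
¬S = ¬F = T
(¬W ↔ ((D ↑ S) ⊕ (P → ¬S))) ↔ ¬S = F ↔ T = F
Thus Statement 1 is false.

Statement 2: In symbols: P ⊕ ((¬W ⊕ ¬S) ↔ (D → S))

¬W = ¬F = T
¬S = ¬F = T
¬W ⊕ ¬S = T ⊕ T = F
D → S = F → F = T
(¬W ⊕ ¬S) ↔ (D → S) = F ↔ T = F
P ⊕ ((¬W ⊕ ¬S) ↔ (D → S)) = T ⊕ F = T
Thus Statement 2 is true.

Statement 1 False, Statement 2 True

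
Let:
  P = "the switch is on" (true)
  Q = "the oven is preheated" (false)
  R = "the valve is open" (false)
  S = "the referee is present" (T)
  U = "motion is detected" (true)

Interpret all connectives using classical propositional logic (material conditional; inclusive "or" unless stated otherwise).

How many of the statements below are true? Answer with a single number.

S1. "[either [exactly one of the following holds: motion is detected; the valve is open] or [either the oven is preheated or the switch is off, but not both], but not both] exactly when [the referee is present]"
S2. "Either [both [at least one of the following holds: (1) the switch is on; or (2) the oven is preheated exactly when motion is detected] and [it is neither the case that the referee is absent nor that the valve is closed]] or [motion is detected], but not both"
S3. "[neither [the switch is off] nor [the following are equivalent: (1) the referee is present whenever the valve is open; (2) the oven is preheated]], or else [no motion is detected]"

S1: This is ((U xor R) xor (Q xor ~P)) <-> S.

U xor R = T xor F = T
~P = ~T = F
Q xor ~P = F xor F = F
(U xor R) xor (Q xor ~P) = T xor F = T
((U xor R) xor (Q xor ~P)) <-> S = T <-> T = T
Hence S1 is true.

S2: Formalization: ((P | (Q <-> U)) & (~S nor ~R)) xor U

Q <-> U = F <-> T = F
P | (Q <-> U) = T | F = T
~S = ~T = F
~R = ~F = T
~S nor ~R = F nor T = F
(P | (Q <-> U)) & (~S nor ~R) = T & F = F
((P | (Q <-> U)) & (~S nor ~R)) xor U = F xor T = T
Thus S2 is true.

S3: This is (~P nor ((R -> S) <-> Q)) | ~U.

~P = ~T = F
R -> S = F -> T = T
(R -> S) <-> Q = T <-> F = F
~P nor ((R -> S) <-> Q) = F nor F = T
~U = ~T = F
(~P nor ((R -> S) <-> Q)) | ~U = T | F = T
Thus S3 is true.

Count: 3.

3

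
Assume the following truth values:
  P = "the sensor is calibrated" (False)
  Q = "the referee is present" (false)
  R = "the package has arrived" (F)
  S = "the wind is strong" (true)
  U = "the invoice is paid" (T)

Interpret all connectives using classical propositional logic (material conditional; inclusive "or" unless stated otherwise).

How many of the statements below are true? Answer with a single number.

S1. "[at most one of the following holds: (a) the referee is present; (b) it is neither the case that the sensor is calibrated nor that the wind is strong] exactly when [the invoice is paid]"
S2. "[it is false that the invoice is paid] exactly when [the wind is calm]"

S1: Parsed as (Q nand (P nor S)) iff U

P nor S = False nor True = False
Q nand (P nor S) = False nand False = True
(Q nand (P nor S)) iff U = True iff True = True
Hence S1 is true.

S2: This is not U iff not S.

not U = not True = False
not S = not True = False
not U iff not S = False iff False = True
Thus S2 is true.

True statements: 2.

2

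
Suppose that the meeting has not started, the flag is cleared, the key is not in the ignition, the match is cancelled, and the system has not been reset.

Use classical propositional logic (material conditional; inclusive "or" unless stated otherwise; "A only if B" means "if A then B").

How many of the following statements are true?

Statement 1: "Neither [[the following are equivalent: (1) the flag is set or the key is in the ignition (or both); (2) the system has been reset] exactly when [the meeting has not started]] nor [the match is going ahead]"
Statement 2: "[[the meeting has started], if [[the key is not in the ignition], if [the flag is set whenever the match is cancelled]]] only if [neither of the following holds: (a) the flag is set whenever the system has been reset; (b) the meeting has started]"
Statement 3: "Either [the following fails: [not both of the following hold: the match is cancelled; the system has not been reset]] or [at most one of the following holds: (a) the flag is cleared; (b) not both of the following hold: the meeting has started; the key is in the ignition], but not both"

Let Q = "the flag is set" (F), R = "the key is in the ignition" (F), U = "the system has been reset" (F), P = "the meeting has started" (F), S = "the match is cancelled" (T).

Statement 1: Formalization: (((Q | R) <-> U) <-> ~P) nor ~S

Q | R = F | F = F
(Q | R) <-> U = F <-> F = T
~P = ~F = T
((Q | R) <-> U) <-> ~P = T <-> T = T
~S = ~T = F
(((Q | R) <-> U) <-> ~P) nor ~S = T nor F = F
So Statement 1 is false.

Statement 2: Parsed as (((S -> Q) -> ~R) -> P) -> ((U -> Q) nor P)

S -> Q = T -> F = F
~R = ~F = T
(S -> Q) -> ~R = F -> T = T
((S -> Q) -> ~R) -> P = T -> F = F
U -> Q = F -> F = T
(U -> Q) nor P = T nor F = F
(((S -> Q) -> ~R) -> P) -> ((U -> Q) nor P) = F -> F = T
Thus Statement 2 is true.

Statement 3: Parsed as ~(S nand ~U) xor (~Q nand (P nand R))

~U = ~F = T
S nand ~U = T nand T = F
~(S nand ~U) = ~F = T
~Q = ~F = T
P nand R = F nand F = T
~Q nand (P nand R) = T nand T = F
~(S nand ~U) xor (~Q nand (P nand R)) = T xor F = T
Hence Statement 3 is true.

True statements: 2 (Statement 2, Statement 3).

2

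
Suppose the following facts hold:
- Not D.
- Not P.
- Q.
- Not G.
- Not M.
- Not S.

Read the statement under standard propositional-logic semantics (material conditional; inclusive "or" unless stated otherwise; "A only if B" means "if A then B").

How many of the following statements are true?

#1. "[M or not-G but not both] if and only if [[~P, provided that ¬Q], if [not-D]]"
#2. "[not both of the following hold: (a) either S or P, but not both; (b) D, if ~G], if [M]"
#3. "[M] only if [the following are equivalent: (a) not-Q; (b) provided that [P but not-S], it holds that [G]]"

3

#1: This is (M ⊕ ¬G) ↔ (¬D → (¬Q → ¬P)).

¬G = ¬F = T
M ⊕ ¬G = F ⊕ T = T
¬D = ¬F = T
¬Q = ¬T = F
¬P = ¬F = T
¬Q → ¬P = F → T = T
¬D → (¬Q → ¬P) = T → T = T
(M ⊕ ¬G) ↔ (¬D → (¬Q → ¬P)) = T ↔ T = T
So #1 is true.

#2: In symbols: M → ((S ⊕ P) ↑ (¬G → D))

S ⊕ P = F ⊕ F = F
¬G = ¬F = T
¬G → D = T → F = F
(S ⊕ P) ↑ (¬G → D) = F ↑ F = T
M → ((S ⊕ P) ↑ (¬G → D)) = F → T = T
Thus #2 is true.

#3: In symbols: M → (¬Q ↔ ((P ∧ ¬S) → G))

¬Q = ¬T = F
¬S = ¬F = T
P ∧ ¬S = F ∧ T = F
(P ∧ ¬S) → G = F → F = T
¬Q ↔ ((P ∧ ¬S) → G) = F ↔ T = F
M → (¬Q ↔ ((P ∧ ¬S) → G)) = F → F = T
Hence #3 is true.

Count: 3.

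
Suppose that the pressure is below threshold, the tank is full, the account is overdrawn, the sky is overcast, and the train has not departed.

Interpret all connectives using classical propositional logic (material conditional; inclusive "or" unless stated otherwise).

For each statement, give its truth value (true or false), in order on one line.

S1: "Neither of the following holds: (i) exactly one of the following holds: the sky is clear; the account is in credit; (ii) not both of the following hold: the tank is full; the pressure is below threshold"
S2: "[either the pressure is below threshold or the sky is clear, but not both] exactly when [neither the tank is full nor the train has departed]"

S1 T / S2 F

Let S = "the sky is overcast" (True), R = "the account is overdrawn" (True), Q = "the tank is full" (True), P = "the pressure is above threshold" (False), U = "the train has departed" (False).

S1: Formalization: (not S xor not R) nor (Q nand not P)

not S = not True = False
not R = not True = False
not S xor not R = False xor False = False
not P = not False = True
Q nand not P = True nand True = False
(not S xor not R) nor (Q nand not P) = False nor False = True
Thus S1 is true.

S2: This is (not P xor not S) iff (Q nor U).

not P = not False = True
not S = not True = False
not P xor not S = True xor False = True
Q nor U = True nor False = False
(not P xor not S) iff (Q nor U) = True iff False = False
Hence S2 is false.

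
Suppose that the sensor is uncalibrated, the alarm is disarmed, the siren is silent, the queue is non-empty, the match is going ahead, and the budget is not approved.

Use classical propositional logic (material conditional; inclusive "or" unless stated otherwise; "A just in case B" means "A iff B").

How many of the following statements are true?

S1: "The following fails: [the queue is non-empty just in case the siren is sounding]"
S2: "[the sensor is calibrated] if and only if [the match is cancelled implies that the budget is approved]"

1

Let S = "the queue is empty" (F), R = "the siren is sounding" (F), P = "the sensor is calibrated" (F), U = "the match is cancelled" (F), V = "the budget is approved" (F).

S1: Formalization: ~(~S <-> R)

~S = ~F = T
~S <-> R = T <-> F = F
~(~S <-> R) = ~F = T
Hence S1 is true.

S2: This is P <-> (U -> V).

U -> V = F -> F = T
P <-> (U -> V) = F <-> T = F
Hence S2 is false.

True statements: 1 (S1).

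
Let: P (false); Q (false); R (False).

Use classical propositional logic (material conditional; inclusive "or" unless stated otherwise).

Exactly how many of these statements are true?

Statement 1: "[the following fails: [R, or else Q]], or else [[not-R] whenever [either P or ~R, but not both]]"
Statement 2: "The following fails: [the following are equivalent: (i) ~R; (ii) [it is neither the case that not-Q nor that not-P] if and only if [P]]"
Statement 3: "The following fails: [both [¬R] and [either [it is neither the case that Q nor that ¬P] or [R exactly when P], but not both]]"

1

Statement 1: Formalization: not (R or Q) or ((P xor not R) -> not R)

R or Q = False or False = False
not (R or Q) = not False = True
not R = not False = True
P xor not R = False xor True = True
not R = not False = True
(P xor not R) -> not R = True -> True = True
not (R or Q) or ((P xor not R) -> not R) = True or True = True
Thus Statement 1 is true.

Statement 2: This is not (not R iff ((not Q nor not P) iff P)).

not R = not False = True
not Q = not False = True
not P = not False = True
not Q nor not P = True nor True = False
(not Q nor not P) iff P = False iff False = True
not R iff ((not Q nor not P) iff P) = True iff True = True
not (not R iff ((not Q nor not P) iff P)) = not True = False
Hence Statement 2 is false.

Statement 3: Formalization: not (not R and ((Q nor not P) xor (R iff P)))

not R = not False = True
not P = not False = True
Q nor not P = False nor True = False
R iff P = False iff False = True
(Q nor not P) xor (R iff P) = False xor True = True
not R and ((Q nor not P) xor (R iff P)) = True and True = True
not (not R and ((Q nor not P) xor (R iff P))) = not True = False
So Statement 3 is false.

Count: 1.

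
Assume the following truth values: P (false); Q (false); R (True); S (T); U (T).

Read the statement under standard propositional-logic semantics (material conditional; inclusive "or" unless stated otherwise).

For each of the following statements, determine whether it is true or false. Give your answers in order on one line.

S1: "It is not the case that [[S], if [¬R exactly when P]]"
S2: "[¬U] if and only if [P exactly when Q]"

S1 False; S2 False

S1: Parsed as ¬((¬R ↔ P) → S)

¬R = ¬T = F
¬R ↔ P = F ↔ F = T
(¬R ↔ P) → S = T → T = T
¬((¬R ↔ P) → S) = ¬T = F
Hence S1 is false.

S2: Formalization: ¬U ↔ (P ↔ Q)

¬U = ¬T = F
P ↔ Q = F ↔ F = T
¬U ↔ (P ↔ Q) = F ↔ T = F
Hence S2 is false.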